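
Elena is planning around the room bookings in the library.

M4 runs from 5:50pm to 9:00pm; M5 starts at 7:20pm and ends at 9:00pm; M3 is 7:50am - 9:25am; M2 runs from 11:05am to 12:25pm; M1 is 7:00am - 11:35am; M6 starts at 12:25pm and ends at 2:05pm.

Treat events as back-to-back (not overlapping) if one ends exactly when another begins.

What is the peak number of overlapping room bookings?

Walk through starts and ends in time order (an end at T is processed before a start at T):
7:00am start M1 → 1
7:50am start M3 → 2
9:25am end M3 → 1
11:05am start M2 → 2
11:35am end M1 → 1
12:25pm end M2 → 0
12:25pm start M6 → 1
2:05pm end M6 → 0
5:50pm start M4 → 1
7:20pm start M5 → 2
9:00pm end M4 → 1
9:00pm end M5 → 0
Peak is 2, at 7:50am (M1, M3).

2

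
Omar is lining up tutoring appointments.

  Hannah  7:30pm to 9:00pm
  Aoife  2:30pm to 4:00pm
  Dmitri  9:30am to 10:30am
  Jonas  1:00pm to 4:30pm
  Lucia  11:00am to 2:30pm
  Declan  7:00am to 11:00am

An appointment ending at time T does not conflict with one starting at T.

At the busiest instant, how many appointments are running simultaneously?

Sweep the timeline, counting +1 at each start and −1 at each end (ends before starts at a tie):
7:00am start Declan → 1
9:30am start Dmitri → 2
10:30am end Dmitri → 1
11:00am end Declan → 0
11:00am start Lucia → 1
1:00pm start Jonas → 2
2:30pm end Lucia → 1
2:30pm start Aoife → 2
4:00pm end Aoife → 1
4:30pm end Jonas → 0
7:30pm start Hannah → 1
9:00pm end Hannah → 0
Peak is 2, at 9:30am (Declan, Dmitri).

2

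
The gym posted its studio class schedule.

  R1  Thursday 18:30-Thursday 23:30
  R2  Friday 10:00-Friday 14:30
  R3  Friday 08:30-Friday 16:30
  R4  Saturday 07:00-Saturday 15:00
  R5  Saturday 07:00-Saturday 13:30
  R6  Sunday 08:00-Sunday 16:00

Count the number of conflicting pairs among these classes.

Sorted by start: R1, R3, R2, R4, R5, R6.
R3 starts after R1 ends, so nothing later overlaps R1 either.
R2 starts before R3 ends → R3 and R2 overlap.
R4 starts after R3 ends, so nothing later overlaps R3 either.
R4 starts after R2 ends, so nothing later overlaps R2 either.
R5 starts before R4 ends → R4 and R5 overlap.
R6 starts after R4 ends.
R6 starts after R5 ends.
Overlapping pairs: R2 & R3, R4 & R5 — 2 in total.

2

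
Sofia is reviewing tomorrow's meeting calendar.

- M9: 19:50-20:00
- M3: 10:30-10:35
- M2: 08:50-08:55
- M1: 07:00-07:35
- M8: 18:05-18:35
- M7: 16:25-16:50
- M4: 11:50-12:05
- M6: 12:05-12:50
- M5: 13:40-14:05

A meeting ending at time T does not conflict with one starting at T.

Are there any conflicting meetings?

Two intervals overlap when each starts before the other ends.
Sorted by start: M1, M2, M3, M4, M6, M5, M7, M8, M9.
M2 starts after M1 ends, so nothing later overlaps M1 either.
M3 starts after M2 ends, so nothing later overlaps M2 either.
M4 starts after M3 ends, so nothing later overlaps M3 either.
M6 starts exactly when M4 ends (back-to-back, no overlap), so nothing later overlaps M4 either.
M5 starts after M6 ends, so nothing later overlaps M6 either.
M7 starts after M5 ends, so nothing later overlaps M5 either.
M8 starts after M7 ends, so nothing later overlaps M7 either.
M9 starts after M8 ends.
Every pair is clear; the schedule has no overlaps.

No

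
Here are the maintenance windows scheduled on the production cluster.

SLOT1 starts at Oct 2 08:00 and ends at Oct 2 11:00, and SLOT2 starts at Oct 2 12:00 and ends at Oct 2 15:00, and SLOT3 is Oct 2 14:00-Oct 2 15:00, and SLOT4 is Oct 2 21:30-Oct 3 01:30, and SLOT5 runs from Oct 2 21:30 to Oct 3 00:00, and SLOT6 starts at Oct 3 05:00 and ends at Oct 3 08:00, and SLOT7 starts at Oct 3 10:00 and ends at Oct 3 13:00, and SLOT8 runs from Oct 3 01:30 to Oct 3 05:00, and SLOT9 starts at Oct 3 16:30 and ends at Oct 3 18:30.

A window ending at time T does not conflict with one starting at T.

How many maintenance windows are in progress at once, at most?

Sweep the timeline, counting +1 at each start and −1 at each end (ends before starts at a tie):
Oct 2 08:00 start SLOT1 → 1
Oct 2 11:00 end SLOT1 → 0
Oct 2 12:00 start SLOT2 → 1
Oct 2 14:00 start SLOT3 → 2
Oct 2 15:00 end SLOT2 → 1
Oct 2 15:00 end SLOT3 → 0
Oct 2 21:30 start SLOT4 → 1
Oct 2 21:30 start SLOT5 → 2
Oct 3 00:00 end SLOT5 → 1
Oct 3 01:30 end SLOT4 → 0
Oct 3 01:30 start SLOT8 → 1
Oct 3 05:00 end SLOT8 → 0
Oct 3 05:00 start SLOT6 → 1
Oct 3 08:00 end SLOT6 → 0
Oct 3 10:00 start SLOT7 → 1
Oct 3 13:00 end SLOT7 → 0
Oct 3 16:30 start SLOT9 → 1
Oct 3 18:30 end SLOT9 → 0
Peak is 2, at Oct 2 14:00 (SLOT2, SLOT3).

2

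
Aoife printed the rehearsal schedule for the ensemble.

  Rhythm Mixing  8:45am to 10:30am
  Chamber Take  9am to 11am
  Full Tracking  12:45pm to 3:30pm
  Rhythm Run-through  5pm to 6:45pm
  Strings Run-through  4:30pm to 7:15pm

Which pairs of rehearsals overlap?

Two intervals overlap when each starts before the other ends.
Sorted by start: Rhythm Mixing, Chamber Take, Full Tracking, Strings Run-through, Rhythm Run-through.
Chamber Take starts before Rhythm Mixing ends → Rhythm Mixing and Chamber Take overlap.
Full Tracking starts after Rhythm Mixing ends, so nothing later overlaps Rhythm Mixing either.
Full Tracking starts after Chamber Take ends, so nothing later overlaps Chamber Take either.
Strings Run-through starts after Full Tracking ends, so nothing later overlaps Full Tracking either.
Rhythm Run-through starts before Strings Run-through ends → Strings Run-through and Rhythm Run-through overlap.

Chamber Take & Rhythm Mixing, Rhythm Run-through & Strings Run-through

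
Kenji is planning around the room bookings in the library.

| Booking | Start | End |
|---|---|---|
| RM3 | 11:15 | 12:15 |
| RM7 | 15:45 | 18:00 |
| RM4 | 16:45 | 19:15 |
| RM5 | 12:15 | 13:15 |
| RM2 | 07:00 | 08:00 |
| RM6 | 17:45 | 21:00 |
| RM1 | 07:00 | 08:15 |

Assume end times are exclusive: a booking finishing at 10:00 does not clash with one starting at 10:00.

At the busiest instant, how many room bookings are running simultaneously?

3

Walk through starts and ends in time order (an end at T is processed before a start at T):
07:00 start RM1 → 1
07:00 start RM2 → 2
08:00 end RM2 → 1
08:15 end RM1 → 0
11:15 start RM3 → 1
12:15 end RM3 → 0
12:15 start RM5 → 1
13:15 end RM5 → 0
15:45 start RM7 → 1
16:45 start RM4 → 2
17:45 start RM6 → 3
18:00 end RM7 → 2
19:15 end RM4 → 1
21:00 end RM6 → 0
Peak is 3, at 17:45 (RM4, RM6, RM7).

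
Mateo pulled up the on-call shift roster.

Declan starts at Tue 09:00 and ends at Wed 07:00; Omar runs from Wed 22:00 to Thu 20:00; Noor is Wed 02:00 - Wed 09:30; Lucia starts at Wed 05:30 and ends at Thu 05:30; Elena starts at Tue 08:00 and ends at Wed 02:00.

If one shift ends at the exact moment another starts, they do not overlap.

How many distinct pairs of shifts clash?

5

Two intervals overlap when each starts before the other ends.
Sorted by start: Elena, Declan, Noor, Lucia, Omar.
Declan starts before Elena ends → Elena and Declan overlap.
Noor starts exactly when Elena ends (back-to-back, no overlap), so nothing later overlaps Elena either.
Noor starts before Declan ends → Declan and Noor overlap.
Lucia starts before Declan ends → Declan and Lucia overlap.
Omar starts after Declan ends.
Lucia starts before Noor ends → Noor and Lucia overlap.
Omar starts after Noor ends.
Omar starts before Lucia ends → Lucia and Omar overlap.
Overlapping pairs: Declan & Elena, Declan & Lucia, Declan & Noor, Lucia & Noor, Lucia & Omar — 5 in total.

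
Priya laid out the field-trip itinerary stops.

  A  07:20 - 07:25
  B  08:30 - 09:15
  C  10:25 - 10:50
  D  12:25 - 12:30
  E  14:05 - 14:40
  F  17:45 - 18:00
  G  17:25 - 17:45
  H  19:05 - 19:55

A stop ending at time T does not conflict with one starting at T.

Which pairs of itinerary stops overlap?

Sorted by start: A, B, C, D, E, G, F, H.
B starts after A ends; A is clear from here.
C starts after B ends; B is clear from here.
D starts after C ends; C is clear from here.
E starts after D ends; D is clear from here.
G starts after E ends; E is clear from here.
F starts exactly when G ends (back-to-back, no overlap); G is clear from here.
H starts after F ends.

no overlapping pairs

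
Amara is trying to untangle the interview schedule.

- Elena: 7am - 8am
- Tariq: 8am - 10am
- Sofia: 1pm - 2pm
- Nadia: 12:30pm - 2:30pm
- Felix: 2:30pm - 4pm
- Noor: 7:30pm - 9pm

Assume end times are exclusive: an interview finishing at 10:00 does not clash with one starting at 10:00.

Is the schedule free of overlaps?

Sorted by start: Elena, Tariq, Nadia, Sofia, Felix, Noor.
Tariq starts exactly when Elena ends (back-to-back, no overlap) — done with Elena.
Nadia starts after Tariq ends — done with Tariq.
Sofia starts before Nadia ends → Nadia and Sofia overlap.
That's a conflict, so the schedule is not conflict-free.

No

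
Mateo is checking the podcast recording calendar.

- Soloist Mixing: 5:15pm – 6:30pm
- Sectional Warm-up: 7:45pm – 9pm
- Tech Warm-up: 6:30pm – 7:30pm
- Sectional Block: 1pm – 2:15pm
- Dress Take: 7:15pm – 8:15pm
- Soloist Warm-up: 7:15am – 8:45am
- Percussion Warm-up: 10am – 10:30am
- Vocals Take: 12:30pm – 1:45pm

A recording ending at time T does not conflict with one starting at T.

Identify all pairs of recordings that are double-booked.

Check each pair: they overlap iff neither finishes before the other starts.
Sorted by start: Soloist Warm-up, Percussion Warm-up, Vocals Take, Sectional Block, Soloist Mixing, Tech Warm-up, Dress Take, Sectional Warm-up.
Percussion Warm-up starts after Soloist Warm-up ends, so nothing later overlaps Soloist Warm-up either.
Vocals Take starts after Percussion Warm-up ends, so nothing later overlaps Percussion Warm-up either.
Sectional Block starts before Vocals Take ends → Vocals Take and Sectional Block overlap.
Soloist Mixing starts after Vocals Take ends, so nothing later overlaps Vocals Take either.
Soloist Mixing starts after Sectional Block ends, so nothing later overlaps Sectional Block either.
Tech Warm-up starts exactly when Soloist Mixing ends (back-to-back, no overlap), so nothing later overlaps Soloist Mixing either.
Dress Take starts before Tech Warm-up ends → Tech Warm-up and Dress Take overlap.
Sectional Warm-up starts after Tech Warm-up ends.
Sectional Warm-up starts before Dress Take ends → Dress Take and Sectional Warm-up overlap.

Dress Take & Sectional Warm-up, Dress Take & Tech Warm-up, Sectional Block & Vocals Take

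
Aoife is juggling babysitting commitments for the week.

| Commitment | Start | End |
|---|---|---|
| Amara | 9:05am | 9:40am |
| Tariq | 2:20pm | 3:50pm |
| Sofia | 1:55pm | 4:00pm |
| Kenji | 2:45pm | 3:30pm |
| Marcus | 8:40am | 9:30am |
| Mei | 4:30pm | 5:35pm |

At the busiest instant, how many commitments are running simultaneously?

3

Walk through starts and ends in time order (an end at T is processed before a start at T):
8:40am start Marcus → 1
9:05am start Amara → 2
9:30am end Marcus → 1
9:40am end Amara → 0
1:55pm start Sofia → 1
2:20pm start Tariq → 2
2:45pm start Kenji → 3
3:30pm end Kenji → 2
3:50pm end Tariq → 1
4:00pm end Sofia → 0
4:30pm start Mei → 1
5:35pm end Mei → 0
Peak is 3, at 2:45pm (Kenji, Sofia, Tariq).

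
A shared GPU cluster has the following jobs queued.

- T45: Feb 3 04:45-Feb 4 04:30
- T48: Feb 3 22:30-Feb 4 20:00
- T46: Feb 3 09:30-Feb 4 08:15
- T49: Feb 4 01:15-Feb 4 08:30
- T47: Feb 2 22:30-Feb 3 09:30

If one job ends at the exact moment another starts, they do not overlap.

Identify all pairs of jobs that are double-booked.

Check each pair: they overlap iff neither finishes before the other starts.
Sorted by start: T47, T45, T46, T48, T49.
T45 starts before T47 ends → T47 and T45 overlap.
T46 starts exactly when T47 ends (back-to-back, no overlap), so nothing later overlaps T47 either.
T46 starts before T45 ends → T45 and T46 overlap.
T48 starts before T45 ends → T45 and T48 overlap.
T49 starts before T45 ends → T45 and T49 overlap.
T48 starts before T46 ends → T46 and T48 overlap.
T49 starts before T46 ends → T46 and T49 overlap.
T49 starts before T48 ends → T48 and T49 overlap.

T45 & T46, T45 & T47, T45 & T48, T45 & T49, T46 & T48, T46 & T49, T48 & T49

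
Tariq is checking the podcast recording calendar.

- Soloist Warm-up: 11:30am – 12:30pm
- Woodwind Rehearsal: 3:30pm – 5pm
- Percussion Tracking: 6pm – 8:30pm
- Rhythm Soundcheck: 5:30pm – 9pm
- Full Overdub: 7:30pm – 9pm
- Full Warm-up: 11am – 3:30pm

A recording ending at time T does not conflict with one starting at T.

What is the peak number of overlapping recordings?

3

Sweep the timeline, counting +1 at each start and −1 at each end (ends before starts at a tie):
11am start Full Warm-up → 1
11:30am start Soloist Warm-up → 2
12:30pm end Soloist Warm-up → 1
3:30pm end Full Warm-up → 0
3:30pm start Woodwind Rehearsal → 1
5pm end Woodwind Rehearsal → 0
5:30pm start Rhythm Soundcheck → 1
6pm start Percussion Tracking → 2
7:30pm start Full Overdub → 3
8:30pm end Percussion Tracking → 2
9pm end Full Overdub → 1
9pm end Rhythm Soundcheck → 0
Peak is 3, at 7:30pm (Full Overdub, Percussion Tracking, Rhythm Soundcheck).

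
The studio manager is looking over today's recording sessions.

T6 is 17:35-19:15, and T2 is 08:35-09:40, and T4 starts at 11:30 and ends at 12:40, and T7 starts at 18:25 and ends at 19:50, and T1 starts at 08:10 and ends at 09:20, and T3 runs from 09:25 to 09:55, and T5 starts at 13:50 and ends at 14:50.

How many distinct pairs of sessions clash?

Sorted by start: T1, T2, T3, T4, T5, T6, T7.
T2 starts before T1 ends → T1 and T2 overlap.
T3 starts after T1 ends, so nothing later overlaps T1 either.
T3 starts before T2 ends → T2 and T3 overlap.
T4 starts after T2 ends, so nothing later overlaps T2 either.
T4 starts after T3 ends, so nothing later overlaps T3 either.
T5 starts after T4 ends, so nothing later overlaps T4 either.
T6 starts after T5 ends, so nothing later overlaps T5 either.
T7 starts before T6 ends → T6 and T7 overlap.
Overlapping pairs: T1 & T2, T2 & T3, T6 & T7 — 3 in total.

3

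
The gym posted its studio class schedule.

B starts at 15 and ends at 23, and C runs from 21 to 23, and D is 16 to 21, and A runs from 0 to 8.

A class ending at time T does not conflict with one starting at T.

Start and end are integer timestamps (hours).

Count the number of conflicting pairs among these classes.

2

Sorted by start: A, B, D, C.
B starts after A ends, so A has no further overlaps.
D starts before B ends → B and D overlap.
C starts before B ends → B and C overlap.
C starts exactly when D ends (back-to-back, no overlap).
Overlapping pairs: B & C, B & D — 2 in total.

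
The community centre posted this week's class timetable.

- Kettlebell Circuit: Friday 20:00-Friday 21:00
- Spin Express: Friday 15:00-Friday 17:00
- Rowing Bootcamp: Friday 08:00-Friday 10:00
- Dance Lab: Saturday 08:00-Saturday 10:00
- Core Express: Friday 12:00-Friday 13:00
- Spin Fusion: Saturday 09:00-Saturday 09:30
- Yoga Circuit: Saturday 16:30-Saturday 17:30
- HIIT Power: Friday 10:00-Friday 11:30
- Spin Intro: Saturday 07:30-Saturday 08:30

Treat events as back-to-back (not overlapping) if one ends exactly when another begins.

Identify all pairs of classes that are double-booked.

Check each pair: they overlap iff neither finishes before the other starts.
Sorted by start: Rowing Bootcamp, HIIT Power, Core Express, Spin Express, Kettlebell Circuit, Spin Intro, Dance Lab, Spin Fusion, Yoga Circuit.
HIIT Power starts exactly when Rowing Bootcamp ends (back-to-back, no overlap), so nothing later overlaps Rowing Bootcamp either.
Core Express starts after HIIT Power ends, so nothing later overlaps HIIT Power either.
Spin Express starts after Core Express ends, so nothing later overlaps Core Express either.
Kettlebell Circuit starts after Spin Express ends, so nothing later overlaps Spin Express either.
Spin Intro starts after Kettlebell Circuit ends, so nothing later overlaps Kettlebell Circuit either.
Dance Lab starts before Spin Intro ends → Spin Intro and Dance Lab overlap.
Spin Fusion starts after Spin Intro ends, so nothing later overlaps Spin Intro either.
Spin Fusion starts before Dance Lab ends → Dance Lab and Spin Fusion overlap.
Yoga Circuit starts after Dance Lab ends.
Yoga Circuit starts after Spin Fusion ends.

Dance Lab & Spin Fusion, Dance Lab & Spin Intro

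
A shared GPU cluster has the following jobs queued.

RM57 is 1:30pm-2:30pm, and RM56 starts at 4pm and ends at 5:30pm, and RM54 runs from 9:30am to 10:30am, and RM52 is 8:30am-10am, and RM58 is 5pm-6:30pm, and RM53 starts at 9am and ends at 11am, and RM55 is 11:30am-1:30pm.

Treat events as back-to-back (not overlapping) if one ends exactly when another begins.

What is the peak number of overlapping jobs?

3

Sort all start/end points and keep a running count:
8:30am start RM52 → 1
9am start RM53 → 2
9:30am start RM54 → 3
10am end RM52 → 2
10:30am end RM54 → 1
11am end RM53 → 0
11:30am start RM55 → 1
1:30pm end RM55 → 0
1:30pm start RM57 → 1
2:30pm end RM57 → 0
4pm start RM56 → 1
5pm start RM58 → 2
5:30pm end RM56 → 1
6:30pm end RM58 → 0
Peak is 3, at 9:30am (RM52, RM53, RM54).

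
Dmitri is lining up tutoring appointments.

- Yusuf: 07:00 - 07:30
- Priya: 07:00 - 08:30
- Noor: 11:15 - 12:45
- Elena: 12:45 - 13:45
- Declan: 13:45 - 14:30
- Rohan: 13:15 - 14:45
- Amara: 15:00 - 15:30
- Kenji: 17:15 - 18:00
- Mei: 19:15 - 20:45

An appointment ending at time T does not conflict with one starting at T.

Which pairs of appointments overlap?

Sorted by start: Yusuf, Priya, Noor, Elena, Rohan, Declan, Amara, Kenji, Mei.
Priya starts before Yusuf ends → Yusuf and Priya overlap.
Noor starts after Yusuf ends, so nothing later overlaps Yusuf either.
Noor starts after Priya ends, so nothing later overlaps Priya either.
Elena starts exactly when Noor ends (back-to-back, no overlap), so nothing later overlaps Noor either.
Rohan starts before Elena ends → Elena and Rohan overlap.
Declan starts exactly when Elena ends (back-to-back, no overlap), so nothing later overlaps Elena either.
Declan starts before Rohan ends → Rohan and Declan overlap.
Amara starts after Rohan ends, so nothing later overlaps Rohan either.
Amara starts after Declan ends, so nothing later overlaps Declan either.
Kenji starts after Amara ends, so nothing later overlaps Amara either.
Mei starts after Kenji ends.

Declan & Rohan, Elena & Rohan, Priya & Yusuf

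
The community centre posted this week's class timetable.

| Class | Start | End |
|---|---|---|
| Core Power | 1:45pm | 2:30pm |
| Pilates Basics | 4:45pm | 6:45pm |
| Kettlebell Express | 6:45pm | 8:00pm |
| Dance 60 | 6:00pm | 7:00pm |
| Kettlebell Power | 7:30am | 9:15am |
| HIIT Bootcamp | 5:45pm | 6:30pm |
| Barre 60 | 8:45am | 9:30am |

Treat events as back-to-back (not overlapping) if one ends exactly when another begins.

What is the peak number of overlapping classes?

3

Sort all start/end points and keep a running count:
7:30am start Kettlebell Power → 1
8:45am start Barre 60 → 2
9:15am end Kettlebell Power → 1
9:30am end Barre 60 → 0
1:45pm start Core Power → 1
2:30pm end Core Power → 0
4:45pm start Pilates Basics → 1
5:45pm start HIIT Bootcamp → 2
6:00pm start Dance 60 → 3
6:30pm end HIIT Bootcamp → 2
6:45pm end Pilates Basics → 1
6:45pm start Kettlebell Express → 2
7:00pm end Dance 60 → 1
8:00pm end Kettlebell Express → 0
Peak is 3, at 6:00pm (Dance 60, HIIT Bootcamp, Pilates Basics).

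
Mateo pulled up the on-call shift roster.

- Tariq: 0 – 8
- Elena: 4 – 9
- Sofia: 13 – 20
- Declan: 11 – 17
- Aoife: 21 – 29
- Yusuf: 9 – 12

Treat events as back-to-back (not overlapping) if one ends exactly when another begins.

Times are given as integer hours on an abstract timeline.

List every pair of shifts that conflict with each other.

Check each pair: they overlap iff neither finishes before the other starts.
Sorted by start: Tariq, Elena, Yusuf, Declan, Sofia, Aoife.
Elena starts before Tariq ends → Tariq and Elena overlap.
Yusuf starts after Tariq ends, so nothing later overlaps Tariq either.
Yusuf starts exactly when Elena ends (back-to-back, no overlap), so nothing later overlaps Elena either.
Declan starts before Yusuf ends → Yusuf and Declan overlap.
Sofia starts after Yusuf ends, so nothing later overlaps Yusuf either.
Sofia starts before Declan ends → Declan and Sofia overlap.
Aoife starts after Declan ends.
Aoife starts after Sofia ends.

Declan & Sofia, Declan & Yusuf, Elena & Tariq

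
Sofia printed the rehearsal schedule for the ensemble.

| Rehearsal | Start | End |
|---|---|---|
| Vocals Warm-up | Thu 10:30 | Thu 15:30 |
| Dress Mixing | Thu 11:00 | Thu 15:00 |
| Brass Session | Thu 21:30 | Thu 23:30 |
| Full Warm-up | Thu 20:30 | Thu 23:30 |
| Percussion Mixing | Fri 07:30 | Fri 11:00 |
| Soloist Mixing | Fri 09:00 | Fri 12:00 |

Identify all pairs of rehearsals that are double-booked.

Brass Session & Full Warm-up, Dress Mixing & Vocals Warm-up, Percussion Mixing & Soloist Mixing

Sorted by start: Vocals Warm-up, Dress Mixing, Full Warm-up, Brass Session, Percussion Mixing, Soloist Mixing.
Dress Mixing starts before Vocals Warm-up ends → Vocals Warm-up and Dress Mixing overlap.
Full Warm-up starts after Vocals Warm-up ends, so nothing later overlaps Vocals Warm-up either.
Full Warm-up starts after Dress Mixing ends, so nothing later overlaps Dress Mixing either.
Brass Session starts before Full Warm-up ends → Full Warm-up and Brass Session overlap.
Percussion Mixing starts after Full Warm-up ends, so nothing later overlaps Full Warm-up either.
Percussion Mixing starts after Brass Session ends, so nothing later overlaps Brass Session either.
Soloist Mixing starts before Percussion Mixing ends → Percussion Mixing and Soloist Mixing overlap.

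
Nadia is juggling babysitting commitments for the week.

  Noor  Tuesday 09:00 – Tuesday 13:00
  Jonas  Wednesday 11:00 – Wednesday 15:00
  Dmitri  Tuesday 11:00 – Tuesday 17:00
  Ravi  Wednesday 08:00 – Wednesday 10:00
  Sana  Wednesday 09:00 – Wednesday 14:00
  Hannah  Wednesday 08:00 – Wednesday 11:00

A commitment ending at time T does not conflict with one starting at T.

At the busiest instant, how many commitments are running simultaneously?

3

Walk through starts and ends in time order (an end at T is processed before a start at T):
Tuesday 09:00 start Noor → 1
Tuesday 11:00 start Dmitri → 2
Tuesday 13:00 end Noor → 1
Tuesday 17:00 end Dmitri → 0
Wednesday 08:00 start Hannah → 1
Wednesday 08:00 start Ravi → 2
Wednesday 09:00 start Sana → 3
Wednesday 10:00 end Ravi → 2
Wednesday 11:00 end Hannah → 1
Wednesday 11:00 start Jonas → 2
Wednesday 14:00 end Sana → 1
Wednesday 15:00 end Jonas → 0
Peak is 3, at Wednesday 09:00 (Hannah, Ravi, Sana).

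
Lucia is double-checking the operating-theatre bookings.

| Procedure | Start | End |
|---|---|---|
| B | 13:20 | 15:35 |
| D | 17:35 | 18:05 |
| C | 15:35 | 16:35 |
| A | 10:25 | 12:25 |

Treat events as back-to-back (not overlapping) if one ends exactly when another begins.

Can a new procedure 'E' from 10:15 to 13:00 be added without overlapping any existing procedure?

No — it overlaps A

A: starts 10:25 before E ends 13:00, and ends 12:25 after E starts 10:15 → overlap.
B: starts 13:20 at or after E ends 13:00 → clear.
C: starts 15:35 at or after E ends 13:00 → clear.
D: starts 17:35 at or after E ends 13:00 → clear.
E overlaps A.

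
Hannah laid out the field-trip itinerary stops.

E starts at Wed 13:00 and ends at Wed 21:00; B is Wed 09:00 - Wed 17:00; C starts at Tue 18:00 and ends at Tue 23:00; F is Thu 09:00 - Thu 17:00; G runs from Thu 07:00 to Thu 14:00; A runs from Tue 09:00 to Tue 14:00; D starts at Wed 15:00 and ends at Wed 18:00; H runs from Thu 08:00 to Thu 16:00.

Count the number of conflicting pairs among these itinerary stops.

6

Two intervals overlap when each starts before the other ends.
Sorted by start: A, C, B, E, D, G, H, F.
C starts after A ends; A is clear from here.
B starts after C ends; C is clear from here.
E starts before B ends → B and E overlap.
D starts before B ends → B and D overlap.
G starts after B ends; B is clear from here.
D starts before E ends → E and D overlap.
G starts after E ends; E is clear from here.
G starts after D ends; D is clear from here.
H starts before G ends → G and H overlap.
F starts before G ends → G and F overlap.
F starts before H ends → H and F overlap.
Overlapping pairs: B & D, B & E, D & E, F & G, F & H, G & H — 6 in total.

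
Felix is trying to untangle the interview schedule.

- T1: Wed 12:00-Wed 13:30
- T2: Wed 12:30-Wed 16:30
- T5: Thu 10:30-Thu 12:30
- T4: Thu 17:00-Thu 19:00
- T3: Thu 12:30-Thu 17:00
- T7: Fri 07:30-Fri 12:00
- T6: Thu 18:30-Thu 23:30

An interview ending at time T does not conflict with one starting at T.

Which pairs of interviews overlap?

Sorted by start: T1, T2, T5, T3, T4, T6, T7.
T2 starts before T1 ends → T1 and T2 overlap.
T5 starts after T1 ends — done with T1.
T5 starts after T2 ends — done with T2.
T3 starts exactly when T5 ends (back-to-back, no overlap) — done with T5.
T4 starts exactly when T3 ends (back-to-back, no overlap) — done with T3.
T6 starts before T4 ends → T4 and T6 overlap.
T7 starts after T4 ends.
T7 starts after T6 ends.

T1 & T2, T4 & T6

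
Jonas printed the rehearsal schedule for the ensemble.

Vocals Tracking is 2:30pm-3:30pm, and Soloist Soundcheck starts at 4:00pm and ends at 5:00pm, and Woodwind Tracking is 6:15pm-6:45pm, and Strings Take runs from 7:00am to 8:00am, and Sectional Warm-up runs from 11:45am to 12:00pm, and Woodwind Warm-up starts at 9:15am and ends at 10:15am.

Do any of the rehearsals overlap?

No

Sorted by start: Strings Take, Woodwind Warm-up, Sectional Warm-up, Vocals Tracking, Soloist Soundcheck, Woodwind Tracking.
Woodwind Warm-up starts after Strings Take ends, so nothing later overlaps Strings Take either.
Sectional Warm-up starts after Woodwind Warm-up ends, so nothing later overlaps Woodwind Warm-up either.
Vocals Tracking starts after Sectional Warm-up ends, so nothing later overlaps Sectional Warm-up either.
Soloist Soundcheck starts after Vocals Tracking ends, so nothing later overlaps Vocals Tracking either.
Woodwind Tracking starts after Soloist Soundcheck ends.
Every pair is clear; the schedule has no overlaps.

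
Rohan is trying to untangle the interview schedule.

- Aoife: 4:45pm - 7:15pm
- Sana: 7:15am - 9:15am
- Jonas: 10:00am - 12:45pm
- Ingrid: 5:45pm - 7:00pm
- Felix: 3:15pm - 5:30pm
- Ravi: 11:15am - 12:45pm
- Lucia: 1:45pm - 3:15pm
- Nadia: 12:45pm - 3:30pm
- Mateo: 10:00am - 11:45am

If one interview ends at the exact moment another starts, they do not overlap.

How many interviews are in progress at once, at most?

3

Sort all start/end points and keep a running count:
7:15am start Sana → 1
9:15am end Sana → 0
10:00am start Jonas → 1
10:00am start Mateo → 2
11:15am start Ravi → 3
11:45am end Mateo → 2
12:45pm end Jonas → 1
12:45pm end Ravi → 0
12:45pm start Nadia → 1
1:45pm start Lucia → 2
3:15pm end Lucia → 1
3:15pm start Felix → 2
3:30pm end Nadia → 1
4:45pm start Aoife → 2
5:30pm end Felix → 1
5:45pm start Ingrid → 2
7:00pm end Ingrid → 1
7:15pm end Aoife → 0
Peak is 3, at 11:15am (Jonas, Mateo, Ravi).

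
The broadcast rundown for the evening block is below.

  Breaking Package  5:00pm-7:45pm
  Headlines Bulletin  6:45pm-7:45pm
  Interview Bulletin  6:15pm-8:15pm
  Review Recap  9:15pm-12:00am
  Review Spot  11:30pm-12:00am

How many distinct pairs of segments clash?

4

Check each pair: they overlap iff neither finishes before the other starts.
Sorted by start: Breaking Package, Interview Bulletin, Headlines Bulletin, Review Recap, Review Spot.
Interview Bulletin starts before Breaking Package ends → Breaking Package and Interview Bulletin overlap.
Headlines Bulletin starts before Breaking Package ends → Breaking Package and Headlines Bulletin overlap.
Review Recap starts after Breaking Package ends — done with Breaking Package.
Headlines Bulletin starts before Interview Bulletin ends → Interview Bulletin and Headlines Bulletin overlap.
Review Recap starts after Interview Bulletin ends — done with Interview Bulletin.
Review Recap starts after Headlines Bulletin ends — done with Headlines Bulletin.
Review Spot starts before Review Recap ends → Review Recap and Review Spot overlap.
Overlapping pairs: Breaking Package & Headlines Bulletin, Breaking Package & Interview Bulletin, Headlines Bulletin & Interview Bulletin, Review Recap & Review Spot — 4 in total.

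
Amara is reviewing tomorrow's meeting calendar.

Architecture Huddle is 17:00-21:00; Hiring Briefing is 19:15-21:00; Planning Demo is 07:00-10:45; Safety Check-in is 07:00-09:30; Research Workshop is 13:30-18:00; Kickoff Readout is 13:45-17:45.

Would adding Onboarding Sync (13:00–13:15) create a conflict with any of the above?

Safety Check-in: ends 09:30 at or before Onboarding Sync starts 13:00 → clear.
Planning Demo: ends 10:45 at or before Onboarding Sync starts 13:00 → clear.
Research Workshop: starts 13:30 at or after Onboarding Sync ends 13:15 → clear.
Kickoff Readout: starts 13:45 at or after Onboarding Sync ends 13:15 → clear.
Architecture Huddle: starts 17:00 at or after Onboarding Sync ends 13:15 → clear.
Hiring Briefing: starts 19:15 at or after Onboarding Sync ends 13:15 → clear.

No — it doesn't clash with anything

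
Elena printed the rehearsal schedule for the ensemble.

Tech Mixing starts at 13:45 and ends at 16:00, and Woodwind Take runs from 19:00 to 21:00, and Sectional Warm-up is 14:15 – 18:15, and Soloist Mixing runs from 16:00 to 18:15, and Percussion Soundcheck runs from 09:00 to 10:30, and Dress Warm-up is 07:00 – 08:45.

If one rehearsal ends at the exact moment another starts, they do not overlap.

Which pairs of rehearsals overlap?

Check each pair: they overlap iff neither finishes before the other starts.
Sorted by start: Dress Warm-up, Percussion Soundcheck, Tech Mixing, Sectional Warm-up, Soloist Mixing, Woodwind Take.
Percussion Soundcheck starts after Dress Warm-up ends — done with Dress Warm-up.
Tech Mixing starts after Percussion Soundcheck ends — done with Percussion Soundcheck.
Sectional Warm-up starts before Tech Mixing ends → Tech Mixing and Sectional Warm-up overlap.
Soloist Mixing starts exactly when Tech Mixing ends (back-to-back, no overlap) — done with Tech Mixing.
Soloist Mixing starts before Sectional Warm-up ends → Sectional Warm-up and Soloist Mixing overlap.
Woodwind Take starts after Sectional Warm-up ends.
Woodwind Take starts after Soloist Mixing ends.

Sectional Warm-up & Soloist Mixing, Sectional Warm-up & Tech Mixing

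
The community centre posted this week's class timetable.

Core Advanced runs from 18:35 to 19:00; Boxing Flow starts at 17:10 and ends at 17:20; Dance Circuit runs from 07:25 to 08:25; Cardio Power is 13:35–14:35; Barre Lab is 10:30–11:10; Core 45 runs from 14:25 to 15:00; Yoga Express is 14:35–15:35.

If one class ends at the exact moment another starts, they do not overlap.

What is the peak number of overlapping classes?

2

Walk through starts and ends in time order (an end at T is processed before a start at T):
07:25 start Dance Circuit → 1
08:25 end Dance Circuit → 0
10:30 start Barre Lab → 1
11:10 end Barre Lab → 0
13:35 start Cardio Power → 1
14:25 start Core 45 → 2
14:35 end Cardio Power → 1
14:35 start Yoga Express → 2
15:00 end Core 45 → 1
15:35 end Yoga Express → 0
17:10 start Boxing Flow → 1
17:20 end Boxing Flow → 0
18:35 start Core Advanced → 1
19:00 end Core Advanced → 0
Peak is 2, at 14:25 (Cardio Power, Core 45).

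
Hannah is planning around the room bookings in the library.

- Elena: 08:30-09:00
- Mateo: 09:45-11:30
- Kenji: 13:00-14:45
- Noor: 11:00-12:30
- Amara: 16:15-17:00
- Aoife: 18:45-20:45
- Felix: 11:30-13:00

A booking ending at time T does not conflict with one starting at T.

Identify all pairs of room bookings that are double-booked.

Felix & Noor, Mateo & Noor

Sorted by start: Elena, Mateo, Noor, Felix, Kenji, Amara, Aoife.
Mateo starts after Elena ends — done with Elena.
Noor starts before Mateo ends → Mateo and Noor overlap.
Felix starts exactly when Mateo ends (back-to-back, no overlap) — done with Mateo.
Felix starts before Noor ends → Noor and Felix overlap.
Kenji starts after Noor ends — done with Noor.
Kenji starts exactly when Felix ends (back-to-back, no overlap) — done with Felix.
Amara starts after Kenji ends — done with Kenji.
Aoife starts after Amara ends.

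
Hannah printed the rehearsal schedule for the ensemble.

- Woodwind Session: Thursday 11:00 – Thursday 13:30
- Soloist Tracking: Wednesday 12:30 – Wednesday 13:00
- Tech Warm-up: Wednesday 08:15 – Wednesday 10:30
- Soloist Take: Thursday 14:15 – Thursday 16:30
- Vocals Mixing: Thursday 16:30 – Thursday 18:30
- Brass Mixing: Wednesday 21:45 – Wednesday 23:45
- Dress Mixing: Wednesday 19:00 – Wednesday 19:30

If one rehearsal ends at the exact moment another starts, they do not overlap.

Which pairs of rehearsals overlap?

Sorted by start: Tech Warm-up, Soloist Tracking, Dress Mixing, Brass Mixing, Woodwind Session, Soloist Take, Vocals Mixing.
Soloist Tracking starts after Tech Warm-up ends — done with Tech Warm-up.
Dress Mixing starts after Soloist Tracking ends — done with Soloist Tracking.
Brass Mixing starts after Dress Mixing ends — done with Dress Mixing.
Woodwind Session starts after Brass Mixing ends — done with Brass Mixing.
Soloist Take starts after Woodwind Session ends — done with Woodwind Session.
Vocals Mixing starts exactly when Soloist Take ends (back-to-back, no overlap).

no overlapping pairs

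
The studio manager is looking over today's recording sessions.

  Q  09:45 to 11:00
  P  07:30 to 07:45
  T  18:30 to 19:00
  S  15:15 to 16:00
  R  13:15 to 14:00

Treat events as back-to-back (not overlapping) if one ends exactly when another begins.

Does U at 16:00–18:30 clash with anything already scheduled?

P: ends 07:45 at or before U starts 16:00 → clear.
Q: ends 11:00 at or before U starts 16:00 → clear.
R: ends 14:00 at or before U starts 16:00 → clear.
S: ends 16:00 at or before U starts 16:00 → clear.
T: starts 18:30 at or after U ends 18:30 → clear.

No — it doesn't clash with anything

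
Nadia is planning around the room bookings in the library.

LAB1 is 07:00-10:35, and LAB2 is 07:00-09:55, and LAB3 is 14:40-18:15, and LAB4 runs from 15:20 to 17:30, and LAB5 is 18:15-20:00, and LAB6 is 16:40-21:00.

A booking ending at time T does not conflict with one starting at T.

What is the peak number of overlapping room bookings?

3

Walk through starts and ends in time order (an end at T is processed before a start at T):
07:00 start LAB1 → 1
07:00 start LAB2 → 2
09:55 end LAB2 → 1
10:35 end LAB1 → 0
14:40 start LAB3 → 1
15:20 start LAB4 → 2
16:40 start LAB6 → 3
17:30 end LAB4 → 2
18:15 end LAB3 → 1
18:15 start LAB5 → 2
20:00 end LAB5 → 1
21:00 end LAB6 → 0
Peak is 3, at 16:40 (LAB3, LAB4, LAB6).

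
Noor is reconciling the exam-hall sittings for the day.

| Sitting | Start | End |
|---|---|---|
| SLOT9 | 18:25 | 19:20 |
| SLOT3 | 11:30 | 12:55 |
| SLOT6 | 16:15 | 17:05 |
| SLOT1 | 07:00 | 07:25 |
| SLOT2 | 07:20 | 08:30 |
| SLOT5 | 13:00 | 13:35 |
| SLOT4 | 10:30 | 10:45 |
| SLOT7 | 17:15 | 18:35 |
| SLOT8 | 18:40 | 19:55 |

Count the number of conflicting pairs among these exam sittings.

3

Sorted by start: SLOT1, SLOT2, SLOT4, SLOT3, SLOT5, SLOT6, SLOT7, SLOT9, SLOT8.
SLOT2 starts before SLOT1 ends → SLOT1 and SLOT2 overlap.
SLOT4 starts after SLOT1 ends; SLOT1 is clear from here.
SLOT4 starts after SLOT2 ends; SLOT2 is clear from here.
SLOT3 starts after SLOT4 ends; SLOT4 is clear from here.
SLOT5 starts after SLOT3 ends; SLOT3 is clear from here.
SLOT6 starts after SLOT5 ends; SLOT5 is clear from here.
SLOT7 starts after SLOT6 ends; SLOT6 is clear from here.
SLOT9 starts before SLOT7 ends → SLOT7 and SLOT9 overlap.
SLOT8 starts after SLOT7 ends.
SLOT8 starts before SLOT9 ends → SLOT9 and SLOT8 overlap.
Overlapping pairs: SLOT1 & SLOT2, SLOT7 & SLOT9, SLOT8 & SLOT9 — 3 in total.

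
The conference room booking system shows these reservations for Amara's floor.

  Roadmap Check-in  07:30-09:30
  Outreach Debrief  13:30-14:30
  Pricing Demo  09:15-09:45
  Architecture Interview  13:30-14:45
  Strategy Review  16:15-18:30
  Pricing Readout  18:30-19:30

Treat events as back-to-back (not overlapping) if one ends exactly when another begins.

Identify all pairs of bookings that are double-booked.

Architecture Interview & Outreach Debrief, Pricing Demo & Roadmap Check-in

Sorted by start: Roadmap Check-in, Pricing Demo, Outreach Debrief, Architecture Interview, Strategy Review, Pricing Readout.
Pricing Demo starts before Roadmap Check-in ends → Roadmap Check-in and Pricing Demo overlap.
Outreach Debrief starts after Roadmap Check-in ends, so nothing later overlaps Roadmap Check-in either.
Outreach Debrief starts after Pricing Demo ends, so nothing later overlaps Pricing Demo either.
Architecture Interview starts before Outreach Debrief ends → Outreach Debrief and Architecture Interview overlap.
Strategy Review starts after Outreach Debrief ends, so nothing later overlaps Outreach Debrief either.
Strategy Review starts after Architecture Interview ends, so nothing later overlaps Architecture Interview either.
Pricing Readout starts exactly when Strategy Review ends (back-to-back, no overlap).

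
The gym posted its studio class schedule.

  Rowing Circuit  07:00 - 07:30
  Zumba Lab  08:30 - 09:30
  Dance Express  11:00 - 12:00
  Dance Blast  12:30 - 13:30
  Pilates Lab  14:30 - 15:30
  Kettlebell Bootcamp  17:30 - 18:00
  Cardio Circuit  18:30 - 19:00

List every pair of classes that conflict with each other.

Check each pair: they overlap iff neither finishes before the other starts.
Sorted by start: Rowing Circuit, Zumba Lab, Dance Express, Dance Blast, Pilates Lab, Kettlebell Bootcamp, Cardio Circuit.
Zumba Lab starts after Rowing Circuit ends, so Rowing Circuit has no further overlaps.
Dance Express starts after Zumba Lab ends, so Zumba Lab has no further overlaps.
Dance Blast starts after Dance Express ends, so Dance Express has no further overlaps.
Pilates Lab starts after Dance Blast ends, so Dance Blast has no further overlaps.
Kettlebell Bootcamp starts after Pilates Lab ends, so Pilates Lab has no further overlaps.
Cardio Circuit starts after Kettlebell Bootcamp ends.

no overlapping pairs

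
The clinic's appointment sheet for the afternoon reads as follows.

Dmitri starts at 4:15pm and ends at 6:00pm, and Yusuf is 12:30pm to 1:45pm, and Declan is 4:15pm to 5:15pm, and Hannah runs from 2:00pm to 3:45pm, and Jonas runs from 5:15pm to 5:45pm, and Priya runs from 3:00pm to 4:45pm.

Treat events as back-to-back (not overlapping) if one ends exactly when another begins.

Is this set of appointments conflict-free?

Check each pair: they overlap iff neither finishes before the other starts.
Sorted by start: Yusuf, Hannah, Priya, Declan, Dmitri, Jonas.
Hannah starts after Yusuf ends, so nothing later overlaps Yusuf either.
Priya starts before Hannah ends → Hannah and Priya overlap.
That's a conflict, so the schedule is not conflict-free.

No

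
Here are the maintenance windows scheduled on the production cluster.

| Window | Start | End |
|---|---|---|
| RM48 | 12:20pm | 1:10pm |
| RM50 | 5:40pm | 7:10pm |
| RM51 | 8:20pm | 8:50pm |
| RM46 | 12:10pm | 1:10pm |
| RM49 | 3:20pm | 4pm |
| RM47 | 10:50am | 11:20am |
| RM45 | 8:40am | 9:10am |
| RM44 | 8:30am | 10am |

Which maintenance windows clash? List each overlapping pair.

Sorted by start: RM44, RM45, RM47, RM46, RM48, RM49, RM50, RM51.
RM45 starts before RM44 ends → RM44 and RM45 overlap.
RM47 starts after RM44 ends, so nothing later overlaps RM44 either.
RM47 starts after RM45 ends, so nothing later overlaps RM45 either.
RM46 starts after RM47 ends, so nothing later overlaps RM47 either.
RM48 starts before RM46 ends → RM46 and RM48 overlap.
RM49 starts after RM46 ends, so nothing later overlaps RM46 either.
RM49 starts after RM48 ends, so nothing later overlaps RM48 either.
RM50 starts after RM49 ends, so nothing later overlaps RM49 either.
RM51 starts after RM50 ends.

RM44 & RM45, RM46 & RM48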